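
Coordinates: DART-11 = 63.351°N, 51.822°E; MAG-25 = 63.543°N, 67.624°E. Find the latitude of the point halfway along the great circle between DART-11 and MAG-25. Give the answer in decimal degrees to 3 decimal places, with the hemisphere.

63.665°N

Bx = cos φ₂ cos Δλ = 0.428689,  By = cos φ₂ sin Δλ = 0.121323
φₘ = atan2(sin φ₁ + sin φ₂, √((cos φ₁ + Bx)² + By²)) = 63.66490°
λₘ = λ₁ + atan2(By, cos φ₁ + Bx) = 59.69634°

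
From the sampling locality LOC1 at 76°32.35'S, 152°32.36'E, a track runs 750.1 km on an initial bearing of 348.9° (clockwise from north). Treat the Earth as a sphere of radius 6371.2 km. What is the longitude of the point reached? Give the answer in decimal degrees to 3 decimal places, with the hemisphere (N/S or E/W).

148.770°E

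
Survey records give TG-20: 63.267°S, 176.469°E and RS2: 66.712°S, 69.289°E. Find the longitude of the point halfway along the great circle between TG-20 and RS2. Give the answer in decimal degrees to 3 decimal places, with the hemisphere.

Bx = cos φ₂ cos Δλ = -0.116777,  By = cos φ₂ sin Δλ = -0.377713
φₘ = atan2(sin φ₁ + sin φ₂, √((cos φ₁ + Bx)² + By²)) = -74.46570°
λₘ = λ₁ + atan2(By, cos φ₁ + Bx) = 127.87389°

127.874°E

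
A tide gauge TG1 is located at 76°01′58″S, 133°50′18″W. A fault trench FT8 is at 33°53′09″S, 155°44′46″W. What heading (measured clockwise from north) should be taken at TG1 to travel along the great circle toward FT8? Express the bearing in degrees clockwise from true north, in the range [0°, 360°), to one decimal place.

333.2°

TG1: φ = -76.03278°, λ = -133.83833°
FT8: φ = -33.88583°, λ = -155.74611°
Δλ = -21.9078°
y = sin Δλ · cos φ₂ = -0.309740
x = cos φ₁ sin φ₂ − sin φ₁ cos φ₂ cos Δλ = 0.612858
θ = atan2(y, x) = -26.8122° → 333.1878° (mod 360°)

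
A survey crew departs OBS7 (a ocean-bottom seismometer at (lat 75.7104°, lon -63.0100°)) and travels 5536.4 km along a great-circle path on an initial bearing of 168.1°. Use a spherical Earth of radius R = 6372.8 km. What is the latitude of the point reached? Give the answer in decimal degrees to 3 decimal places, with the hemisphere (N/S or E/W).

26.193°N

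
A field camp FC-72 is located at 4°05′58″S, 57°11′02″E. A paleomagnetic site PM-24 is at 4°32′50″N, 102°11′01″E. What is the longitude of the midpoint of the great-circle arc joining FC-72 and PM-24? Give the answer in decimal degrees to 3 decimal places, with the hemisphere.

79.677°E

FC-72: φ = -4.09944°, λ = +57.18389°
PM-24: φ = +4.54722°, λ = +102.18361°
Bx = cos φ₂ cos Δλ = 0.704884,  By = cos φ₂ sin Δλ = 0.704878
φₘ = atan2(sin φ₁ + sin φ₂, √((cos φ₁ + Bx)² + By²)) = 0.24234°
λₘ = λ₁ + atan2(By, cos φ₁ + Bx) = 79.67674°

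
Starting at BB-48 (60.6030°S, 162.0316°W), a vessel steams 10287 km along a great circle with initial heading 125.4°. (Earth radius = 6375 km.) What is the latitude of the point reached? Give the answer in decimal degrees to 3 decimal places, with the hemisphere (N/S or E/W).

14.286°S

δ = d/R = 10287/6375 = 1.613647 rad
φ₂ = arcsin(sin φ₁ cos δ + cos φ₁ sin δ cos θ)
   = arcsin(-0.87124·-0.04284 + 0.49086·0.99908·-0.57928) = -14.28599°
λ₂ = λ₁ + atan2(sin θ sin δ cos φ₁, cos δ − sin φ₁ sin φ₂) = -39.21049°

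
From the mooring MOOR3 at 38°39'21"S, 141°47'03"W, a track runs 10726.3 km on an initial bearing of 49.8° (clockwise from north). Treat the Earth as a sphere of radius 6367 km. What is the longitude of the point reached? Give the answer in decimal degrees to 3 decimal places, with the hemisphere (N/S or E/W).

MOOR3: φ = -38.65583°, λ = -141.78417°
δ = d/R = 10726.3/6367 = 1.684671 rad
φ₂ = arcsin(sin φ₁ cos δ + cos φ₁ sin δ cos θ)
   = arcsin(-0.62464·-0.11363 + 0.78091·0.99352·0.64546) = 34.87293°
λ₂ = λ₁ + atan2(sin θ sin δ cos φ₁, cos δ − sin φ₁ sin φ₂) = -74.12340°

74.123°W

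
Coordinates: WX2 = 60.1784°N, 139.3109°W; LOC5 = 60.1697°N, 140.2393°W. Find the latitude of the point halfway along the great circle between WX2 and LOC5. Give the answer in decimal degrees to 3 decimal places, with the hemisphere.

60.175°N

Bx = cos φ₂ cos Δλ = 0.497367,  By = cos φ₂ sin Δλ = -0.008060
φₘ = atan2(sin φ₁ + sin φ₂, √((cos φ₁ + Bx)² + By²)) = 60.17486°
λₘ = λ₁ + atan2(By, cos φ₁ + Bx) = -139.77516°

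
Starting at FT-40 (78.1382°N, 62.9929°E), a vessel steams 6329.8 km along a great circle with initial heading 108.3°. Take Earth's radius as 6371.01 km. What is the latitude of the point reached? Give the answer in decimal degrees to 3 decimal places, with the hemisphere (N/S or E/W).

28.685°N

δ = d/R = 6329.8/6371.01 = 0.993532 rad
φ₂ = arcsin(sin φ₁ cos δ + cos φ₁ sin δ cos θ)
   = arcsin(0.97865·0.54573 + 0.20555·0.83796·-0.31399) = 28.68522°
λ₂ = λ₁ + atan2(sin θ sin δ cos φ₁, cos δ − sin φ₁ sin φ₂) = 128.07067°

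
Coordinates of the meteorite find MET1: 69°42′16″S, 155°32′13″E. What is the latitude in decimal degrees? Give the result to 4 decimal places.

69° + 42′/60 + 16″/3600 = 69 + 0.70000 + 0.00444 = 69.7044°

69.7044°S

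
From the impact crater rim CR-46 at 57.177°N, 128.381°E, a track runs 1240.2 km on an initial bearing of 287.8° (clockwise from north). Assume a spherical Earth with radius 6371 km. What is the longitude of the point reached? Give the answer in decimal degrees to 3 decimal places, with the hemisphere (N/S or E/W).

107.473°E

δ = d/R = 1240.2/6371 = 0.194663 rad
φ₂ = arcsin(sin φ₁ cos δ + cos φ₁ sin δ cos θ)
   = arcsin(0.84035·0.98111 + 0.54205·0.19344·0.30570) = 58.92916°
λ₂ = λ₁ + atan2(sin θ sin δ cos φ₁, cos δ − sin φ₁ sin φ₂) = 107.47331°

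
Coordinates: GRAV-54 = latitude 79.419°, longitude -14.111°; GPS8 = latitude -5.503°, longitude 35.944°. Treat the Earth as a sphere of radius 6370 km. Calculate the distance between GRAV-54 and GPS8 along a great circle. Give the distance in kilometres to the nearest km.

9859 km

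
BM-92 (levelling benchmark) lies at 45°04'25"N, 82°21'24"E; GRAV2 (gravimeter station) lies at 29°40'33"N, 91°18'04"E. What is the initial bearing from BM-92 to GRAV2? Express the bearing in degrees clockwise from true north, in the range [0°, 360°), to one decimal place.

152.4°

BM-92: φ = +45.07361°, λ = +82.35667°
GRAV2: φ = +29.67583°, λ = +91.30111°
Δλ = 8.9444°
y = sin Δλ · cos φ₂ = 0.135084
x = cos φ₁ sin φ₂ − sin φ₁ cos φ₂ cos Δλ = -0.258038
θ = atan2(y, x) = 152.3677° → 152.3677° (mod 360°)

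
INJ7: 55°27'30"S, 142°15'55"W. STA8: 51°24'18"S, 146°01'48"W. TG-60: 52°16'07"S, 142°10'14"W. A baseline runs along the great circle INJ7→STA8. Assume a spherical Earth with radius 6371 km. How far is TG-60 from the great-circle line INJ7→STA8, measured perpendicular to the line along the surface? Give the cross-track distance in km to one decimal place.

185.4 km

INJ7: φ = -55.45833°, λ = -142.26528°
STA8: φ = -51.40500°, λ = -146.03000°
TG-60: φ = -52.26861°, λ = -142.17056°
δ₁₃ = central angle INJ7→TG-60 = 0.055680 rad  (haversine)
θ₁₃ = bearing INJ7→TG-60 = 1.042°,  θ₁₂ = bearing INJ7→STA8 = 329.515°
dₓₜ = R·arcsin(sin δ₁₃ · sin(θ₁₃ − θ₁₂)) = 6371·arcsin(0.05565·sin(-328.473°)) = 185.420 km
|dₓₜ| = 185.420 km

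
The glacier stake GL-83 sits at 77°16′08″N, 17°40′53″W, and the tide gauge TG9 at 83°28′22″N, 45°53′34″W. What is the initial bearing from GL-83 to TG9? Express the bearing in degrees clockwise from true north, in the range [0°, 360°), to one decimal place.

336.1°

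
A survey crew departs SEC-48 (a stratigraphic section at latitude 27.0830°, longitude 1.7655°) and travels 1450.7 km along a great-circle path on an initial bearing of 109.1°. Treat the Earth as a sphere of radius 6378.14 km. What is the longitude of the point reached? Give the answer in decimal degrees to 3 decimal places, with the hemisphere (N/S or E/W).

δ = d/R = 1450.7/6378.14 = 0.227449 rad
φ₂ = arcsin(sin φ₁ cos δ + cos φ₁ sin δ cos θ)
   = arcsin(0.45528·0.97424 + 0.89035·0.22549·-0.32722) = 22.20121°
λ₂ = λ₁ + atan2(sin θ sin δ cos φ₁, cos δ − sin φ₁ sin φ₂) = 15.07088°

15.071°E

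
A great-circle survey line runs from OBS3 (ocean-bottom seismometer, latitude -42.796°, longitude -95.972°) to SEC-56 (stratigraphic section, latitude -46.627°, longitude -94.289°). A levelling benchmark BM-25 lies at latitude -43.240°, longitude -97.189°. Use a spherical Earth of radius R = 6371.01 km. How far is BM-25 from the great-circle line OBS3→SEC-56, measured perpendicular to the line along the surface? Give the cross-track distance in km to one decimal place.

108.8 km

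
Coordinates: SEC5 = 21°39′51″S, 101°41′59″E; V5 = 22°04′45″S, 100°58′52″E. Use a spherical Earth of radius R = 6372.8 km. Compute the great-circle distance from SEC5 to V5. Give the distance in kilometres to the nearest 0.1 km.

87.4 km

SEC5: φ = -21.66417°, λ = +101.69972°
V5: φ = -22.07917°, λ = +100.98111°
Δφ = -0.4150°,  Δλ = -0.7186°
a = sin²(Δφ/2) + cos φ₁ cos φ₂ sin²(Δλ/2) = 0.000047
c = 2·arcsin(√a) = 0.013709 rad = 0.7855°
d = R·c = 6372.8 × 0.013709 = 87.4 km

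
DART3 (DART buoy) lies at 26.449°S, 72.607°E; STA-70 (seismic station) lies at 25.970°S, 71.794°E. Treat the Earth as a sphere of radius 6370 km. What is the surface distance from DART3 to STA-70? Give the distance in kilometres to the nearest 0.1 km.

97.0 km

Δφ = 0.4790°,  Δλ = -0.8130°
a = sin²(Δφ/2) + cos φ₁ cos φ₂ sin²(Δλ/2) = 0.000058
c = 2·arcsin(√a) = 0.015230 rad = 0.8726°
d = R·c = 6370 × 0.015230 = 97.0 km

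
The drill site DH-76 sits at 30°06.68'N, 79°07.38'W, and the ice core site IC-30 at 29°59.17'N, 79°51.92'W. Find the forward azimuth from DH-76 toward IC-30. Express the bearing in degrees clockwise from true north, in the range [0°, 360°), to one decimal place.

DH-76: φ = +30.11133°, λ = -79.12300°
IC-30: φ = +29.98617°, λ = -79.86533°
Δλ = -0.7423°
y = sin Δλ · cos φ₂ = -0.011222
x = cos φ₁ sin φ₂ − sin φ₁ cos φ₂ cos Δλ = -0.002148
θ = atan2(y, x) = -100.8368° → 259.1632° (mod 360°)

259.2°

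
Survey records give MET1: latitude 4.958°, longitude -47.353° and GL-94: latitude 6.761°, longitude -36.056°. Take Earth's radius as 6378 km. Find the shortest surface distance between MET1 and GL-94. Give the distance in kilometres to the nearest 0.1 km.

1266.9 km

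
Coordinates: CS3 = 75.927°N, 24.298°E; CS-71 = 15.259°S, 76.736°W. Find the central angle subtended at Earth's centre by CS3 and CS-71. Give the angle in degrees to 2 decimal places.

Δφ = -91.1860°,  Δλ = -101.0340°
a = sin²(Δφ/2) + cos φ₁ cos φ₂ sin²(Δλ/2) = 0.650091
c = 2·arcsin(√a) = 1.875679 rad = 107.4685°

107.47°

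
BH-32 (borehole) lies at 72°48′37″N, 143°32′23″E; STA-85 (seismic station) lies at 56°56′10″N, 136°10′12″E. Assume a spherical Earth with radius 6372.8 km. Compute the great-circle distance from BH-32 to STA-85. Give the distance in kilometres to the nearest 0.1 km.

BH-32: φ = +72.81028°, λ = +143.53972°
STA-85: φ = +56.93611°, λ = +136.17000°
Δφ = -15.8742°,  Δλ = -7.3697°
a = sin²(Δφ/2) + cos φ₁ cos φ₂ sin²(Δλ/2) = 0.019734
c = 2·arcsin(√a) = 0.281885 rad = 16.1508°
d = R·c = 6372.8 × 0.281885 = 1796.4 km

1796.4 km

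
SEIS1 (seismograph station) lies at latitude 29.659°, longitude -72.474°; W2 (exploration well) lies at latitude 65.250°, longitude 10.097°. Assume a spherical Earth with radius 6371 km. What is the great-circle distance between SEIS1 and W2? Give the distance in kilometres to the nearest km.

Δφ = 35.5910°,  Δλ = 82.5710°
a = sin²(Δφ/2) + cos φ₁ cos φ₂ sin²(Δλ/2) = 0.251789
c = 2·arcsin(√a) = 1.051324 rad = 60.2364°
d = R·c = 6371 × 1.051324 = 6698.0 km

6698 km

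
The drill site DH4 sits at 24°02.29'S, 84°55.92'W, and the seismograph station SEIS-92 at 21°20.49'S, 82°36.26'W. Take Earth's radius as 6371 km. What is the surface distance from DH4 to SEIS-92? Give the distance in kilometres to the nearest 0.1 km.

383.3 km

DH4: φ = -24.03817°, λ = -84.93200°
SEIS-92: φ = -21.34150°, λ = -82.60433°
Δφ = 2.6967°,  Δλ = 2.3277°
a = sin²(Δφ/2) + cos φ₁ cos φ₂ sin²(Δλ/2) = 0.000905
c = 2·arcsin(√a) = 0.060163 rad = 3.4471°
d = R·c = 6371 × 0.060163 = 383.3 km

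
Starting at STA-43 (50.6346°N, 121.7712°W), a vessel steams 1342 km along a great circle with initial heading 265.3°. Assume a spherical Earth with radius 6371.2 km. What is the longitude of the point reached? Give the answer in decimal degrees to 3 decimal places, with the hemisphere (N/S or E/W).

139.979°W

δ = d/R = 1342/6371.2 = 0.210635 rad
φ₂ = arcsin(sin φ₁ cos δ + cos φ₁ sin δ cos θ)
   = arcsin(0.77312·0.97790 + 0.63426·0.20908·-0.08194) = 48.17314°
λ₂ = λ₁ + atan2(sin θ sin δ cos φ₁, cos δ − sin φ₁ sin φ₂) = -139.97913°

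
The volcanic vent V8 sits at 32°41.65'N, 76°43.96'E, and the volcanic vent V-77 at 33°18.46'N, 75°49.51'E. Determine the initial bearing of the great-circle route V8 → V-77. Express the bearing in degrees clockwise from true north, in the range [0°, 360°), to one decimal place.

V8: φ = +32.69417°, λ = +76.73267°
V-77: φ = +33.30767°, λ = +75.82517°
Δλ = -0.9075°
y = sin Δλ · cos φ₂ = -0.013237
x = cos φ₁ sin φ₂ − sin φ₁ cos φ₂ cos Δλ = 0.010764
θ = atan2(y, x) = -50.8818° → 309.1182° (mod 360°)

309.1°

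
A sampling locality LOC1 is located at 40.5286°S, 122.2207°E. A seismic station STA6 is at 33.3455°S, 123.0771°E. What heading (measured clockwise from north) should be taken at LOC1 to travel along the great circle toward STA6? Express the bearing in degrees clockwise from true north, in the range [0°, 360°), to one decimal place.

5.7°

Δλ = 0.8564°
y = sin Δλ · cos φ₂ = 0.012486
x = cos φ₁ sin φ₂ − sin φ₁ cos φ₂ cos Δλ = 0.124980
θ = atan2(y, x) = 5.7051° → 5.7051° (mod 360°)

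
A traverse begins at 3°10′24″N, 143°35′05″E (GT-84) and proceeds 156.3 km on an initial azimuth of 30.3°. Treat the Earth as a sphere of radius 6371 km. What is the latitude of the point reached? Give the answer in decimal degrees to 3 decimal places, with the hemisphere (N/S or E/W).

GT-84: φ = +3.17333°, λ = +143.58472°
δ = d/R = 156.3/6371 = 0.024533 rad
φ₂ = arcsin(sin φ₁ cos δ + cos φ₁ sin δ cos θ)
   = arcsin(0.05536·0.99970 + 0.99847·0.02453·0.86340) = 4.38668°
λ₂ = λ₁ + atan2(sin θ sin δ cos φ₁, cos δ − sin φ₁ sin φ₂) = 144.29594°

4.387°N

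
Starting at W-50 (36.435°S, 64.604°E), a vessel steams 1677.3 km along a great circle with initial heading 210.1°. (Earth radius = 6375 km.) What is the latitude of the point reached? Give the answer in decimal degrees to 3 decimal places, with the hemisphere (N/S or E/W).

δ = d/R = 1677.3/6375 = 0.263106 rad
φ₂ = arcsin(sin φ₁ cos δ + cos φ₁ sin δ cos θ)
   = arcsin(-0.59391·0.96559 + 0.80453·0.26008·-0.86515) = -48.98162°
λ₂ = λ₁ + atan2(sin θ sin δ cos φ₁, cos δ − sin φ₁ sin φ₂) = 53.14071°

48.982°S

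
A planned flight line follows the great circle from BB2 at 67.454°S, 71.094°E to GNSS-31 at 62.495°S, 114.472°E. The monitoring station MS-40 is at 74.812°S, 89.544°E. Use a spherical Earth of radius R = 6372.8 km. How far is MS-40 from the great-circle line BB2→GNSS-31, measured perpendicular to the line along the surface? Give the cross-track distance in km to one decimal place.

δ₁₃ = central angle BB2→MS-40 = 0.163878 rad  (haversine)
θ₁₃ = bearing BB2→MS-40 = 149.455°,  θ₁₂ = bearing BB2→GNSS-31 = 95.415°
dₓₜ = R·arcsin(sin δ₁₃ · sin(θ₁₃ − θ₁₂)) = 6372.8·arcsin(0.16315·sin(54.040°)) = 844.016 km
|dₓₜ| = 844.016 km

844.0 km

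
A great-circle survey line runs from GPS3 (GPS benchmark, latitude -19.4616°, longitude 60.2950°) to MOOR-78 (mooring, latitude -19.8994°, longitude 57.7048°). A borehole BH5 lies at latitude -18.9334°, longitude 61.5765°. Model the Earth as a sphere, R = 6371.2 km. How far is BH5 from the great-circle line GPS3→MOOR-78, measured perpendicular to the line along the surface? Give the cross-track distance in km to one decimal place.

δ₁₃ = central angle GPS3→BH5 = 0.023047 rad  (haversine)
θ₁₃ = bearing GPS3→BH5 = 66.633°,  θ₁₂ = bearing GPS3→MOOR-78 = 259.389°
dₓₜ = R·arcsin(sin δ₁₃ · sin(θ₁₃ − θ₁₂)) = 6371.2·arcsin(0.02304·sin(-192.756°)) = 32.418 km
|dₓₜ| = 32.418 km

32.4 km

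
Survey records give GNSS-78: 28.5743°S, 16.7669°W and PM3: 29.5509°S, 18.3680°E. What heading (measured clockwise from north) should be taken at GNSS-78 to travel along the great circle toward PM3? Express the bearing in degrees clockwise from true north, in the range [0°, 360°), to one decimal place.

100.5°

Δλ = 35.1349°
y = sin Δλ · cos φ₂ = 0.500641
x = cos φ₁ sin φ₂ − sin φ₁ cos φ₂ cos Δλ = -0.092854
θ = atan2(y, x) = 100.5073° → 100.5073° (mod 360°)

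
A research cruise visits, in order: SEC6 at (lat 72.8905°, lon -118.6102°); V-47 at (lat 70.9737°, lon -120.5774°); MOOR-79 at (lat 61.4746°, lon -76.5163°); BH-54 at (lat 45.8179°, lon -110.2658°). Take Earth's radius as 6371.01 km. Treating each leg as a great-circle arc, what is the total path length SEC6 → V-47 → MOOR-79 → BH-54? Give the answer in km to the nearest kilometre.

5167 km

SEC6→V-47: c = 0.035104 rad, d = 223.65 km
V-47→MOOR-79: c = 0.340825 rad, d = 2171.40 km
MOOR-79→BH-54: c = 0.435150 rad, d = 2772.35 km
Total = 223.65 + 2171.40 + 2772.35 = 5167.39 km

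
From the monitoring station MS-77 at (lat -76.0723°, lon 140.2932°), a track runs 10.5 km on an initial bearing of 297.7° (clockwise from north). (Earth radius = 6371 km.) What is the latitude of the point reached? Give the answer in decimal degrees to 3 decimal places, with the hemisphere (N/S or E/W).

76.028°S

δ = d/R = 10.5/6371 = 0.001648 rad
φ₂ = arcsin(sin φ₁ cos δ + cos φ₁ sin δ cos θ)
   = arcsin(-0.97060·1.00000 + 0.24070·0.00165·0.46484) = -76.02816°
λ₂ = λ₁ + atan2(sin θ sin δ cos φ₁, cos δ − sin φ₁ sin φ₂) = 139.94692°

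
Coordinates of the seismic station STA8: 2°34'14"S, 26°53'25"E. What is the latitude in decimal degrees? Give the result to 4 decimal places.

2.5706°S

2° + 34′/60 + 14″/3600 = 2 + 0.56667 + 0.00389 = 2.5706°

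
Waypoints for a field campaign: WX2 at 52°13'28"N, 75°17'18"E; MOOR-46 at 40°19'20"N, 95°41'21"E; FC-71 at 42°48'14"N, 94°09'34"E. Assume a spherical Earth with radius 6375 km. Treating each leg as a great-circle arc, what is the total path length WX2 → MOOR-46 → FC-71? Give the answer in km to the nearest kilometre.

2345 km

WX2: φ = +52.22444°, λ = +75.28833°
MOOR-46: φ = +40.32222°, λ = +95.68917°
FC-71: φ = +42.80389°, λ = +94.15944°
WX2→MOOR-46: c = 0.320090 rad, d = 2040.57 km
MOOR-46→FC-71: c = 0.047696 rad, d = 304.06 km
Total = 2040.57 + 304.06 = 2344.63 km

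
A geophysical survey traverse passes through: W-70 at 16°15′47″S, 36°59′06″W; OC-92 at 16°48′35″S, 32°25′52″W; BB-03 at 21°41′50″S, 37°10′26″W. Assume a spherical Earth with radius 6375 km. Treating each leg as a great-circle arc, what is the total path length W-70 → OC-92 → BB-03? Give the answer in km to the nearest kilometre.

W-70: φ = -16.26306°, λ = -36.98500°
OC-92: φ = -16.80972°, λ = -32.43111°
BB-03: φ = -21.69722°, λ = -37.17389°
W-70→OC-92: c = 0.076786 rad, d = 489.51 km
OC-92→BB-03: c = 0.115664 rad, d = 737.36 km
Total = 489.51 + 737.36 = 1226.87 km

1227 km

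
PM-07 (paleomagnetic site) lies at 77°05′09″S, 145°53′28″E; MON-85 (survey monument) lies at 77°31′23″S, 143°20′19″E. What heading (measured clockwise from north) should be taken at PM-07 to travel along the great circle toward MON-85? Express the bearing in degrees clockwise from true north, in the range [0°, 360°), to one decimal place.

PM-07: φ = -77.08583°, λ = +145.89111°
MON-85: φ = -77.52306°, λ = +143.33861°
Δλ = -2.5525°
y = sin Δλ · cos φ₂ = -0.009622
x = cos φ₁ sin φ₂ − sin φ₁ cos φ₂ cos Δλ = -0.007840
θ = atan2(y, x) = -129.1737° → 230.8263° (mod 360°)

230.8°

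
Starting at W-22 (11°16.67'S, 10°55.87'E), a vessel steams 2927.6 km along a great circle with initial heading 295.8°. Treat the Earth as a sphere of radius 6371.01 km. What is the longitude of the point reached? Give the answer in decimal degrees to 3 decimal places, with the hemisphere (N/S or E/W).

12.606°W

W-22: φ = -11.27783°, λ = +10.93117°
δ = d/R = 2927.6/6371.01 = 0.459519 rad
φ₂ = arcsin(sin φ₁ cos δ + cos φ₁ sin δ cos θ)
   = arcsin(-0.19557·0.89627 + 0.98069·0.44352·0.43523) = 0.80361°
λ₂ = λ₁ + atan2(sin θ sin δ cos φ₁, cos δ − sin φ₁ sin φ₂) = -12.60613°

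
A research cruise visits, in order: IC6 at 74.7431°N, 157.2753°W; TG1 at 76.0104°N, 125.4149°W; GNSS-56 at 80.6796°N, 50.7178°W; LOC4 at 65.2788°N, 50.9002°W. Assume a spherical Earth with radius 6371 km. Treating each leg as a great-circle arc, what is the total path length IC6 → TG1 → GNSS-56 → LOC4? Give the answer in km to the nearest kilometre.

IC6→TG1: c = 0.140322 rad, d = 893.99 km
TG1→GNSS-56: c = 0.254210 rad, d = 1619.57 km
GNSS-56→LOC4: c = 0.268796 rad, d = 1712.50 km
Total = 893.99 + 1619.57 + 1712.50 = 4226.06 km

4226 km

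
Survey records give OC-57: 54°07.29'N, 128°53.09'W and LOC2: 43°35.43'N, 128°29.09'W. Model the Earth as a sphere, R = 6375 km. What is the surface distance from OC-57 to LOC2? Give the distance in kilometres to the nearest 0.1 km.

1172.1 km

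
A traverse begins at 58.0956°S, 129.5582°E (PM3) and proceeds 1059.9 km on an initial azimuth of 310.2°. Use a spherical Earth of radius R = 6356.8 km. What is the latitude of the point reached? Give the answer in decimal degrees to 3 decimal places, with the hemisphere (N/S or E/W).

51.310°S

δ = d/R = 1059.9/6356.8 = 0.166735 rad
φ₂ = arcsin(sin φ₁ cos δ + cos φ₁ sin δ cos θ)
   = arcsin(-0.84893·0.98613 + 0.52850·0.16596·0.64546) = -51.31037°
λ₂ = λ₁ + atan2(sin θ sin δ cos φ₁, cos δ − sin φ₁ sin φ₂) = 117.85824°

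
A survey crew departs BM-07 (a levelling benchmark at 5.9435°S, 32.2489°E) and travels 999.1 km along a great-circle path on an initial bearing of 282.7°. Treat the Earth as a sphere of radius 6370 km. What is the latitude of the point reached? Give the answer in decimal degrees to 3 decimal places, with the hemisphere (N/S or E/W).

δ = d/R = 999.1/6370 = 0.156845 rad
φ₂ = arcsin(sin φ₁ cos δ + cos φ₁ sin δ cos θ)
   = arcsin(-0.10355·0.98773 + 0.99462·0.15620·0.21985) = -3.90606°
λ₂ = λ₁ + atan2(sin θ sin δ cos φ₁, cos δ − sin φ₁ sin φ₂) = 23.46341°

3.906°S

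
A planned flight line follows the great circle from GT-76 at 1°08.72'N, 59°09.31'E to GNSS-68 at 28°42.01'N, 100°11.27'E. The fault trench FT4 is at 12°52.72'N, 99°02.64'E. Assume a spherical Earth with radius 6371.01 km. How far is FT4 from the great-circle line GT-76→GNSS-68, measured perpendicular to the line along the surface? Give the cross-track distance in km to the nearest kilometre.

1493 km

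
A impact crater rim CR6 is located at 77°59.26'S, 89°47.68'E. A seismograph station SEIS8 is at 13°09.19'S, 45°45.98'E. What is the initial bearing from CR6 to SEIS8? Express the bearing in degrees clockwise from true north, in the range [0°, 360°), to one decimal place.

313.3°

CR6: φ = -77.98767°, λ = +89.79467°
SEIS8: φ = -13.15317°, λ = +45.76633°
Δλ = -44.0283°
y = sin Δλ · cos φ₂ = -0.676780
x = cos φ₁ sin φ₂ − sin φ₁ cos φ₂ cos Δλ = 0.637443
θ = atan2(y, x) = -46.7145° → 313.2855° (mod 360°)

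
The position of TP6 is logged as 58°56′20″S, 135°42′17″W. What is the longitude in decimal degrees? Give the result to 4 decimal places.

135° + 42′/60 + 17″/3600 = 135 + 0.70000 + 0.00472 = 135.7047°

135.7047°W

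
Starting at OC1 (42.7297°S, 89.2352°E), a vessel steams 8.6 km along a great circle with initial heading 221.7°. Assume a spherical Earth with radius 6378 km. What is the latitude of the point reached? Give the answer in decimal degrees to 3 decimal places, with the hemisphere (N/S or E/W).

42.787°S

δ = d/R = 8.6/6378 = 0.001348 rad
φ₂ = arcsin(sin φ₁ cos δ + cos φ₁ sin δ cos θ)
   = arcsin(-0.67854·1.00000 + 0.73456·0.00135·-0.74664) = -42.78736°
λ₂ = λ₁ + atan2(sin θ sin δ cos φ₁, cos δ − sin φ₁ sin φ₂) = 89.16517°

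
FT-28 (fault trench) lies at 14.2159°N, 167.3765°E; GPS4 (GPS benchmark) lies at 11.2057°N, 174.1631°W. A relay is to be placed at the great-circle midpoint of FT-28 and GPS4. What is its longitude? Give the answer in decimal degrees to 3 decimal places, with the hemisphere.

176.662°E

Bx = cos φ₂ cos Δλ = 0.930460,  By = cos φ₂ sin Δλ = 0.310612
φₘ = atan2(sin φ₁ + sin φ₂, √((cos φ₁ + Bx)² + By²)) = 12.87201°
λₘ = λ₁ + atan2(By, cos φ₁ + Bx) = 176.66188°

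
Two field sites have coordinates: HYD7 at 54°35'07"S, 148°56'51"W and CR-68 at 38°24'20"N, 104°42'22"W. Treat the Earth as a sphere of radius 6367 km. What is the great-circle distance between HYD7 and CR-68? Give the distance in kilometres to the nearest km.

11160 km

HYD7: φ = -54.58528°, λ = -148.94750°
CR-68: φ = +38.40556°, λ = -104.70611°
Δφ = 92.9908°,  Δλ = 44.2414°
a = sin²(Δφ/2) + cos φ₁ cos φ₂ sin²(Δλ/2) = 0.590479
c = 2·arcsin(√a) = 1.752757 rad = 100.4256°
d = R·c = 6367 × 1.752757 = 11159.8 km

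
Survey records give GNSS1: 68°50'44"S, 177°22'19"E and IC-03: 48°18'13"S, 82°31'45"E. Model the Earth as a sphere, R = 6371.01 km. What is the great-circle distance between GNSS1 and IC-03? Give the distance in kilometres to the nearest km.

GNSS1: φ = -68.84556°, λ = +177.37194°
IC-03: φ = -48.30361°, λ = +82.52917°
Δφ = 20.5419°,  Δλ = -94.8428°
a = sin²(Δφ/2) + cos φ₁ cos φ₂ sin²(Δλ/2) = 0.161952
c = 2·arcsin(√a) = 0.828345 rad = 47.4607°
d = R·c = 6371.01 × 0.828345 = 5277.4 km

5277 km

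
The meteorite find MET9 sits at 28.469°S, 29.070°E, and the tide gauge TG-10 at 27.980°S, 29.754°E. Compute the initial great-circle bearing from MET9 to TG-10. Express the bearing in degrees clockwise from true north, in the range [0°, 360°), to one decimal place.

51.1°

Δλ = 0.6840°
y = sin Δλ · cos φ₂ = 0.010542
x = cos φ₁ sin φ₂ − sin φ₁ cos φ₂ cos Δλ = 0.008505
θ = atan2(y, x) = 51.1068° → 51.1068° (mod 360°)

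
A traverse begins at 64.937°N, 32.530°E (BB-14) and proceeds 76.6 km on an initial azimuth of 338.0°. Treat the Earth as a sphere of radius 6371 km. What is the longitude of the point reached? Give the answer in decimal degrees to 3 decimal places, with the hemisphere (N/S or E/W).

31.906°E

δ = d/R = 76.6/6371 = 0.012023 rad
φ₂ = arcsin(sin φ₁ cos δ + cos φ₁ sin δ cos θ)
   = arcsin(0.90584·0.99993 + 0.42361·0.01202·0.92718) = 65.57444°
λ₂ = λ₁ + atan2(sin θ sin δ cos φ₁, cos δ − sin φ₁ sin φ₂) = 31.90593°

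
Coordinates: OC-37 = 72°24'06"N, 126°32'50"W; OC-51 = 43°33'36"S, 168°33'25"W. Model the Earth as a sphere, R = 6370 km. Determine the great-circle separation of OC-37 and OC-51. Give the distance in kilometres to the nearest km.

OC-37: φ = +72.40167°, λ = -126.54722°
OC-51: φ = -43.56000°, λ = -168.55694°
Δφ = -115.9617°,  Δλ = -42.0097°
a = sin²(Δφ/2) + cos φ₁ cos φ₂ sin²(Δλ/2) = 0.747035
c = 2·arcsin(√a) = 2.087561 rad = 119.6084°
d = R·c = 6370 × 2.087561 = 13297.8 km

13298 km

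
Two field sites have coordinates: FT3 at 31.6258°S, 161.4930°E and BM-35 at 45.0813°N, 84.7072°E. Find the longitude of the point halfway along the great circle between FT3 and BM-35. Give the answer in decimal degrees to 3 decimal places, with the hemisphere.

Bx = cos φ₂ cos Δλ = 0.161410,  By = cos φ₂ sin Δλ = -0.687407
φₘ = atan2(sin φ₁ + sin φ₂, √((cos φ₁ + Bx)² + By²)) = 8.53628°
λₘ = λ₁ + atan2(By, cos φ₁ + Bx) = 127.33015°

127.330°E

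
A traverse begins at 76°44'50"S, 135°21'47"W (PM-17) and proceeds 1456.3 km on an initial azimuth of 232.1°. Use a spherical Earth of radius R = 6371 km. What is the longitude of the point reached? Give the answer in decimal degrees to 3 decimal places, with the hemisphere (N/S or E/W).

PM-17: φ = -76.74722°, λ = -135.36306°
δ = d/R = 1456.3/6371 = 0.228583 rad
φ₂ = arcsin(sin φ₁ cos δ + cos φ₁ sin δ cos θ)
   = arcsin(-0.97337·0.97399 + 0.22925·0.22660·-0.61429) = -78.51004°
λ₂ = λ₁ + atan2(sin θ sin δ cos φ₁, cos δ − sin φ₁ sin φ₂) = 160.78883°

160.789°E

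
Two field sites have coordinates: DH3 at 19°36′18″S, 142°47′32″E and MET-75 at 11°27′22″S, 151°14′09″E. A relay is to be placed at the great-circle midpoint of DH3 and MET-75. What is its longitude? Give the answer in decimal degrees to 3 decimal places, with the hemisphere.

147.098°E

DH3: φ = -19.60500°, λ = +142.79222°
MET-75: φ = -11.45611°, λ = +151.23583°
Bx = cos φ₂ cos Δλ = 0.969454,  By = cos φ₂ sin Δλ = 0.143911
φₘ = atan2(sin φ₁ + sin φ₂, √((cos φ₁ + Bx)² + By²)) = -15.57075°
λₘ = λ₁ + atan2(By, cos φ₁ + Bx) = 147.09775°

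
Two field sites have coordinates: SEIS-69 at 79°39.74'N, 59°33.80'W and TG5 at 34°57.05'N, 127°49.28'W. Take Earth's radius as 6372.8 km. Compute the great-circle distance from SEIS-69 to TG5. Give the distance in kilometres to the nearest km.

SEIS-69: φ = +79.66233°, λ = -59.56333°
TG5: φ = +34.95083°, λ = -127.82133°
Δφ = -44.7115°,  Δλ = -68.2580°
a = sin²(Δφ/2) + cos φ₁ cos φ₂ sin²(Δλ/2) = 0.190971
c = 2·arcsin(√a) = 0.904526 rad = 51.8255°
d = R·c = 6372.8 × 0.904526 = 5764.4 km

5764 km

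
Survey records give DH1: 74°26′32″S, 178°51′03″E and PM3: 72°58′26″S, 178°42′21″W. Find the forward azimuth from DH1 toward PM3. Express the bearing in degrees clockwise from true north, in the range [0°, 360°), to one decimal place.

DH1: φ = -74.44222°, λ = +178.85083°
PM3: φ = -72.97389°, λ = -178.70583°
Δλ = 2.4433°
y = sin Δλ · cos φ₂ = 0.012483
x = cos φ₁ sin φ₂ − sin φ₁ cos φ₂ cos Δλ = 0.025368
θ = atan2(y, x) = 26.2003° → 26.2003° (mod 360°)

26.2°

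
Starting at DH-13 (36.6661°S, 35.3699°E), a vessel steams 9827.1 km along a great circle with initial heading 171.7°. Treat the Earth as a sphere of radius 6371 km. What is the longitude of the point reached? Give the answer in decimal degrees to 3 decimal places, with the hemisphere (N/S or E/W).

158.886°W

δ = d/R = 9827.1/6371 = 1.542474 rad
φ₂ = arcsin(sin φ₁ cos δ + cos φ₁ sin δ cos θ)
   = arcsin(-0.59715·0.02832 + 0.80213·0.99960·-0.98953) = -54.12718°
λ₂ = λ₁ + atan2(sin θ sin δ cos φ₁, cos δ − sin φ₁ sin φ₂) = -158.88569°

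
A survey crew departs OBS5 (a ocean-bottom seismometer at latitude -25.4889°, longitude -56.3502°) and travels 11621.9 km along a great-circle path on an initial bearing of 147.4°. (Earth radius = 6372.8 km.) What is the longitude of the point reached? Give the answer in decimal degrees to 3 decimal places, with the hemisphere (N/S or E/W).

81.527°E

δ = d/R = 11621.9/6372.8 = 1.823672 rad
φ₂ = arcsin(sin φ₁ cos δ + cos φ₁ sin δ cos θ)
   = arcsin(-0.43034·-0.25019 + 0.90267·0.96820·-0.84245) = -38.94726°
λ₂ = λ₁ + atan2(sin θ sin δ cos φ₁, cos δ − sin φ₁ sin φ₂) = 81.52709°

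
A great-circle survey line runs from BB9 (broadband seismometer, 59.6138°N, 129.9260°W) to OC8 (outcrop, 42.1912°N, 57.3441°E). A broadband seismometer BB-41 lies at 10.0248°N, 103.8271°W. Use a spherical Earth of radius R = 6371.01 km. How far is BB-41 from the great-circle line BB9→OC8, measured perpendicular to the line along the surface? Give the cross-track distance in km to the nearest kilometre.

δ₁₃ = central angle BB9→BB-41 = 0.930445 rad  (haversine)
θ₁₃ = bearing BB9→BB-41 = 147.300°,  θ₁₂ = bearing BB9→OC8 = 354.500°
dₓₜ = R·arcsin(sin δ₁₃ · sin(θ₁₃ − θ₁₂)) = 6371.01·arcsin(0.80189·sin(-207.199°)) = 2390.912 km
|dₓₜ| = 2390.912 km

2391 km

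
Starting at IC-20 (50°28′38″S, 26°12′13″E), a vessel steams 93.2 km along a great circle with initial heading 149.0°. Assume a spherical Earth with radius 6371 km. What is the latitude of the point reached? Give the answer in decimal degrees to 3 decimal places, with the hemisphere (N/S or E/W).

51.194°S

IC-20: φ = -50.47722°, λ = +26.20361°
δ = d/R = 93.2/6371 = 0.014629 rad
φ₂ = arcsin(sin φ₁ cos δ + cos φ₁ sin δ cos θ)
   = arcsin(-0.77137·0.99989 + 0.63638·0.01463·-0.85717) = -51.19366°
λ₂ = λ₁ + atan2(sin θ sin δ cos φ₁, cos δ − sin φ₁ sin φ₂) = 26.89244°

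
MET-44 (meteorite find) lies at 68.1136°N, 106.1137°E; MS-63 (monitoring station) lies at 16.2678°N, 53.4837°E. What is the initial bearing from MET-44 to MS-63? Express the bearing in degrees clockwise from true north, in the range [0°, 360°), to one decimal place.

240.2°

Δλ = -52.6300°
y = sin Δλ · cos φ₂ = -0.762914
x = cos φ₁ sin φ₂ − sin φ₁ cos φ₂ cos Δλ = -0.436241
θ = atan2(y, x) = -119.7613° → 240.2387° (mod 360°)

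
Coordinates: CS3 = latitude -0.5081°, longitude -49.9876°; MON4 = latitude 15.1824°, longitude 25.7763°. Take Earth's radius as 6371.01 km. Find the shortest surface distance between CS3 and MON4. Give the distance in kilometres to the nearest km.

Δφ = 15.6905°,  Δλ = 75.7639°
a = sin²(Δφ/2) + cos φ₁ cos φ₂ sin²(Δλ/2) = 0.382498
c = 2·arcsin(√a) = 1.333575 rad = 76.4082°
d = R·c = 6371.01 × 1.333575 = 8496.2 km

8496 km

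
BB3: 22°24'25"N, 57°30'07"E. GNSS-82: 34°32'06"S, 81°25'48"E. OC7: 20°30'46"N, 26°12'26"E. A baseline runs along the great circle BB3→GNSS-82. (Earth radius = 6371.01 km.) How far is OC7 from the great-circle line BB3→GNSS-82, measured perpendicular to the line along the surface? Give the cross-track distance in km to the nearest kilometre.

2921 km

BB3: φ = +22.40694°, λ = +57.50194°
GNSS-82: φ = -34.53500°, λ = +81.43000°
OC7: φ = +20.51278°, λ = +26.20722°
δ₁₃ = central angle BB3→OC7 = 0.508504 rad  (haversine)
θ₁₃ = bearing BB3→OC7 = 272.224°,  θ₁₂ = bearing BB3→GNSS-82 = 157.613°
dₓₜ = R·arcsin(sin δ₁₃ · sin(θ₁₃ − θ₁₂)) = 6371.01·arcsin(0.48687·sin(114.611°)) = 2921.383 km
|dₓₜ| = 2921.383 km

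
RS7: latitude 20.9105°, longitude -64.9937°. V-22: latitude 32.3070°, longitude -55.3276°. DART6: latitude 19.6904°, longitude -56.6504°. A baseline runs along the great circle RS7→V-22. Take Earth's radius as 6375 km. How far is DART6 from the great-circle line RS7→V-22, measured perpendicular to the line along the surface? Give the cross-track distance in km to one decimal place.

779.5 km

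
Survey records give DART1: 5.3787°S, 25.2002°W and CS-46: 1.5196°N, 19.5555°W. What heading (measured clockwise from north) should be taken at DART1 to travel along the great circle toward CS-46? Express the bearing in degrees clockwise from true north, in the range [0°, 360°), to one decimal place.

Δλ = 5.6447°
y = sin Δλ · cos φ₂ = 0.098325
x = cos φ₁ sin φ₂ − sin φ₁ cos φ₂ cos Δλ = 0.119653
θ = atan2(y, x) = 39.4116° → 39.4116° (mod 360°)

39.4°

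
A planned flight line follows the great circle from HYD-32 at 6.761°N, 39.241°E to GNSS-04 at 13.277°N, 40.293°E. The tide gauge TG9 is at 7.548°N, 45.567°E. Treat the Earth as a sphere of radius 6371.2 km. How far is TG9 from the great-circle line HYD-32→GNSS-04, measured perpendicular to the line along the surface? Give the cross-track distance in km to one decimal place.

δ₁₃ = central angle HYD-32→TG9 = 0.110406 rad  (haversine)
θ₁₃ = bearing HYD-32→TG9 = 82.466°,  θ₁₂ = bearing HYD-32→GNSS-04 = 8.947°
dₓₜ = R·arcsin(sin δ₁₃ · sin(θ₁₃ − θ₁₂)) = 6371.2·arcsin(0.11018·sin(73.519°)) = 674.407 km
|dₓₜ| = 674.407 km

674.4 km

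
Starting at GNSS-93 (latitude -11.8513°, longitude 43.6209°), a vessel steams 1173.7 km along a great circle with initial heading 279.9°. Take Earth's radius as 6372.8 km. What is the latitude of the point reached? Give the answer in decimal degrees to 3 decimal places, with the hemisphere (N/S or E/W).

9.851°S

δ = d/R = 1173.7/6372.8 = 0.184173 rad
φ₂ = arcsin(sin φ₁ cos δ + cos φ₁ sin δ cos θ)
   = arcsin(-0.20537·0.98309 + 0.97868·0.18313·0.17193) = -9.85087°
λ₂ = λ₁ + atan2(sin θ sin δ cos φ₁, cos δ − sin φ₁ sin φ₂) = 33.07014°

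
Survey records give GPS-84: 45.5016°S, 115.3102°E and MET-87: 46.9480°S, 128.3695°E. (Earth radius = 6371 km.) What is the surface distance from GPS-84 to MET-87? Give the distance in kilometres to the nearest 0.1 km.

1016.2 km

Δφ = -1.4464°,  Δλ = 13.0593°
a = sin²(Δφ/2) + cos φ₁ cos φ₂ sin²(Δλ/2) = 0.006347
c = 2·arcsin(√a) = 0.159502 rad = 9.1388°
d = R·c = 6371 × 0.159502 = 1016.2 km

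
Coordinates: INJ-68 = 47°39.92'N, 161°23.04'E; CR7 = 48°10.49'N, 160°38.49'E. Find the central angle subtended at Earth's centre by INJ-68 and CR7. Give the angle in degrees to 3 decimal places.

0.712°

INJ-68: φ = +47.66533°, λ = +161.38400°
CR7: φ = +48.17483°, λ = +160.64150°
Δφ = 0.5095°,  Δλ = -0.7425°
a = sin²(Δφ/2) + cos φ₁ cos φ₂ sin²(Δλ/2) = 0.000039
c = 2·arcsin(√a) = 0.012430 rad = 0.7122°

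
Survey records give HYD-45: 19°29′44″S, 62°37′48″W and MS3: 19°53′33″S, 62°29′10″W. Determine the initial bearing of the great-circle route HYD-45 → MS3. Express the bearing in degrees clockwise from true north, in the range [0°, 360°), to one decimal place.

161.2°

HYD-45: φ = -19.49556°, λ = -62.63000°
MS3: φ = -19.89250°, λ = -62.48611°
Δλ = 0.1439°
y = sin Δλ · cos φ₂ = 0.002361
x = cos φ₁ sin φ₂ − sin φ₁ cos φ₂ cos Δλ = -0.006929
θ = atan2(y, x) = 161.1801° → 161.1801° (mod 360°)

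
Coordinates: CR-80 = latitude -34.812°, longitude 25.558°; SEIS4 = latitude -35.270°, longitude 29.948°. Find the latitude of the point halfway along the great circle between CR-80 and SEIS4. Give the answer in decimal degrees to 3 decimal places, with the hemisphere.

Bx = cos φ₂ cos Δλ = 0.814045,  By = cos φ₂ sin Δλ = 0.062494
φₘ = atan2(sin φ₁ + sin φ₂, √((cos φ₁ + Bx)² + By²)) = -35.06077°
λₘ = λ₁ + atan2(By, cos φ₁ + Bx) = 27.74684°

35.061°S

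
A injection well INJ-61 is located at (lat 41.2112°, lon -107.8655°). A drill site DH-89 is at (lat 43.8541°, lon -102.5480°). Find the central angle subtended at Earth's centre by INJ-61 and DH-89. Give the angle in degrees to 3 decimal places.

Δφ = 2.6429°,  Δλ = 5.3175°
a = sin²(Δφ/2) + cos φ₁ cos φ₂ sin²(Δλ/2) = 0.001699
c = 2·arcsin(√a) = 0.082464 rad = 4.7249°

4.725°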